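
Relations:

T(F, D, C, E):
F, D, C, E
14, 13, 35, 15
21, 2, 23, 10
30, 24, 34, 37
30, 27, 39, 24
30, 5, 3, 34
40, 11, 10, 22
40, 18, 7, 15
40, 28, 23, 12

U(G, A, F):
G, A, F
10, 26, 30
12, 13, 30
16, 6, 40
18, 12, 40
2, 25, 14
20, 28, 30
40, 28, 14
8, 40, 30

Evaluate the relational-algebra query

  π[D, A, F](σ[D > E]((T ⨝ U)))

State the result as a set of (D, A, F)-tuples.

{(18, 12, 40), (18, 6, 40), (27, 13, 30), (27, 26, 30), (27, 28, 30), (27, 40, 30), (28, 12, 40), (28, 6, 40)}

T ⋈ U (natural join on F): {(14, 13, 35, 15, 2, 25), (14, 13, 35, 15, 40, 28), (30, 24, 34, 37, 10, 26), (30, 24, 34, 37, 12, 13), (30, 24, 34, 37, 20, 28), (30, 24, 34, 37, 8, 40), (30, 27, 39, 24, 10, 26), (30, 27, 39, 24, 12, 13), (30, 27, 39, 24, 20, 28), (30, 27, 39, 24, 8, 40), (30, 5, 3, 34, 10, 26), (30, 5, 3, 34, 12, 13), (30, 5, 3, 34, 20, 28), (30, 5, 3, 34, 8, 40), (40, 11, 10, 22, 16, 6), (40, 11, 10, 22, 18, 12), (40, 18, 7, 15, 16, 6), (40, 18, 7, 15, 18, 12), (40, 28, 23, 12, 16, 6), (40, 28, 23, 12, 18, 12)}
Apply σ_{D > E}; surviving tuples: {(30, 27, 39, 24, 10, 26), (30, 27, 39, 24, 12, 13), (30, 27, 39, 24, 20, 28), (30, 27, 39, 24, 8, 40), (40, 18, 7, 15, 16, 6), (40, 18, 7, 15, 18, 12), (40, 28, 23, 12, 16, 6), (40, 28, 23, 12, 18, 12)}
π_{D, A, F} gives {(18, 12, 40), (18, 6, 40), (27, 13, 30), (27, 26, 30), (27, 28, 30), (27, 40, 30), (28, 12, 40), (28, 6, 40)}.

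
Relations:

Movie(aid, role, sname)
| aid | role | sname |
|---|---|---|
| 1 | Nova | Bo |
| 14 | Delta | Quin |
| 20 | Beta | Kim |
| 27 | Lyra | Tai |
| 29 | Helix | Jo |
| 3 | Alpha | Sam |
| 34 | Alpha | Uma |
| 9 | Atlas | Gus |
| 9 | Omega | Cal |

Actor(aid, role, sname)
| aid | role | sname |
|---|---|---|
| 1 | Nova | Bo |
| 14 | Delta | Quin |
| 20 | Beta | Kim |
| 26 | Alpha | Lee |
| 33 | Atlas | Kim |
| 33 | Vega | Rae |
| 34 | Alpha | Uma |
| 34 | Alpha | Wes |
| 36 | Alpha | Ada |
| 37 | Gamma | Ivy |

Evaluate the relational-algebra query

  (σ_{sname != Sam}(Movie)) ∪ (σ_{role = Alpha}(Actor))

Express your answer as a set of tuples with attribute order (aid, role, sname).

{(1, Nova, Bo), (14, Delta, Quin), (20, Beta, Kim), (26, Alpha, Lee), (27, Lyra, Tai), (29, Helix, Jo), (34, Alpha, Uma), (34, Alpha, Wes), (36, Alpha, Ada), (9, Atlas, Gus), (9, Omega, Cal)}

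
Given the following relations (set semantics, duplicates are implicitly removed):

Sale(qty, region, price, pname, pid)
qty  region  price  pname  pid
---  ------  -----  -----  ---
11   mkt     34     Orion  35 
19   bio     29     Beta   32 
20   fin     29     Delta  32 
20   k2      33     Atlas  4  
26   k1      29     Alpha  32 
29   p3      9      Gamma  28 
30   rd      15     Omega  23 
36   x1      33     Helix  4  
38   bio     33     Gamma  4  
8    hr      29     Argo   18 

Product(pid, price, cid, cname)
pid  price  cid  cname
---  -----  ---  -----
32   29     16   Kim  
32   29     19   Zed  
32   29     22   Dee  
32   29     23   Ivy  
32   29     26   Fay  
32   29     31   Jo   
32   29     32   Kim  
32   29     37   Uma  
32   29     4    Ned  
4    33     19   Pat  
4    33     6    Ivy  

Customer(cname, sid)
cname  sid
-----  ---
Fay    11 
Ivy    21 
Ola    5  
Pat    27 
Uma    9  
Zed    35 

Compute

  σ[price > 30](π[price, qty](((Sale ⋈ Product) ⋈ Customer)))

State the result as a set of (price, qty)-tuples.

Joining Sale and Product on price, pid yields {(19, bio, 29, Beta, 32, 16, Kim), (19, bio, 29, Beta, 32, 19, Zed), (19, bio, 29, Beta, 32, 22, Dee), (19, bio, 29, Beta, 32, 23, Ivy), (19, bio, 29, Beta, 32, 26, Fay), (19, bio, 29, Beta, 32, 31, Jo), (19, bio, 29, Beta, 32, 32, Kim), (19, bio, 29, Beta, 32, 37, Uma), (19, bio, 29, Beta, 32, 4, Ned), (20, fin, 29, Delta, 32, 16, Kim), (20, fin, 29, Delta, 32, 19, Zed), (20, fin, 29, Delta, 32, 22, Dee), (20, fin, 29, Delta, 32, 23, Ivy), (20, fin, 29, Delta, 32, 26, Fay), (20, fin, 29, Delta, 32, 31, Jo), (20, fin, 29, Delta, 32, 32, Kim), (20, fin, 29, Delta, 32, 37, Uma), (20, fin, 29, Delta, 32, 4, Ned), (20, k2, 33, Atlas, 4, 19, Pat), (20, k2, 33, Atlas, 4, 6, Ivy), (26, k1, 29, Alpha, 32, 16, Kim), (26, k1, 29, Alpha, 32, 19, Zed), (26, k1, 29, Alpha, 32, 22, Dee), (26, k1, 29, Alpha, 32, 23, Ivy), (26, k1, 29, Alpha, 32, 26, Fay), (26, k1, 29, Alpha, 32, 31, Jo), (26, k1, 29, Alpha, 32, 32, Kim), (26, k1, 29, Alpha, 32, 37, Uma), (26, k1, 29, Alpha, 32, 4, Ned), (36, x1, 33, Helix, 4, 19, Pat), (36, x1, 33, Helix, 4, 6, Ivy), (38, bio, 33, Gamma, 4, 19, Pat), (38, bio, 33, Gamma, 4, 6, Ivy)}.
Joining (Sale ⋈ Product) and Customer on cname yields {(19, bio, 29, Beta, 32, 19, Zed, 35), (19, bio, 29, Beta, 32, 23, Ivy, 21), (19, bio, 29, Beta, 32, 26, Fay, 11), (19, bio, 29, Beta, 32, 37, Uma, 9), (20, fin, 29, Delta, 32, 19, Zed, 35), (20, fin, 29, Delta, 32, 23, Ivy, 21), (20, fin, 29, Delta, 32, 26, Fay, 11), (20, fin, 29, Delta, 32, 37, Uma, 9), (20, k2, 33, Atlas, 4, 19, Pat, 27), (20, k2, 33, Atlas, 4, 6, Ivy, 21), (26, k1, 29, Alpha, 32, 19, Zed, 35), (26, k1, 29, Alpha, 32, 23, Ivy, 21), (26, k1, 29, Alpha, 32, 26, Fay, 11), (26, k1, 29, Alpha, 32, 37, Uma, 9), (36, x1, 33, Helix, 4, 19, Pat, 27), (36, x1, 33, Helix, 4, 6, Ivy, 21), (38, bio, 33, Gamma, 4, 19, Pat, 27), (38, bio, 33, Gamma, 4, 6, Ivy, 21)}.
π_{price, qty} gives {(29, 19), (29, 20), (29, 26), (33, 20), (33, 36), (33, 38)} (12 duplicate(s) eliminated).
Filtering on price > 30 leaves {(33, 20), (33, 36), (33, 38)}.

{(33, 20), (33, 36), (33, 38)}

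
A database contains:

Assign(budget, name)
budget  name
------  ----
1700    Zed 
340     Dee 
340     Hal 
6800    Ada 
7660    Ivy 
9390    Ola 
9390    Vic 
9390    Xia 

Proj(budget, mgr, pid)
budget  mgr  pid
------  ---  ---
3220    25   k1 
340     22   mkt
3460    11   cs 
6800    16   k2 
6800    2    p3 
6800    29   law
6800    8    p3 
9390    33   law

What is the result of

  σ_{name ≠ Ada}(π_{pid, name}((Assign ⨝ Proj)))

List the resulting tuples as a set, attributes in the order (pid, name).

Natural join on budget: {(340, Dee, 22, mkt), (340, Hal, 22, mkt), (6800, Ada, 16, k2), (6800, Ada, 2, p3), (6800, Ada, 29, law), (6800, Ada, 8, p3), (9390, Ola, 33, law), (9390, Vic, 33, law), (9390, Xia, 33, law)}
Keep only column(s) pid, name (1 duplicate(s) eliminated): {(k2, Ada), (law, Ada), (law, Ola), (law, Vic), (law, Xia), (mkt, Dee), (mkt, Hal), (p3, Ada)}
Filtering on name ≠ Ada leaves {(law, Ola), (law, Vic), (law, Xia), (mkt, Dee), (mkt, Hal)}.

{(law, Ola), (law, Vic), (law, Xia), (mkt, Dee), (mkt, Hal)}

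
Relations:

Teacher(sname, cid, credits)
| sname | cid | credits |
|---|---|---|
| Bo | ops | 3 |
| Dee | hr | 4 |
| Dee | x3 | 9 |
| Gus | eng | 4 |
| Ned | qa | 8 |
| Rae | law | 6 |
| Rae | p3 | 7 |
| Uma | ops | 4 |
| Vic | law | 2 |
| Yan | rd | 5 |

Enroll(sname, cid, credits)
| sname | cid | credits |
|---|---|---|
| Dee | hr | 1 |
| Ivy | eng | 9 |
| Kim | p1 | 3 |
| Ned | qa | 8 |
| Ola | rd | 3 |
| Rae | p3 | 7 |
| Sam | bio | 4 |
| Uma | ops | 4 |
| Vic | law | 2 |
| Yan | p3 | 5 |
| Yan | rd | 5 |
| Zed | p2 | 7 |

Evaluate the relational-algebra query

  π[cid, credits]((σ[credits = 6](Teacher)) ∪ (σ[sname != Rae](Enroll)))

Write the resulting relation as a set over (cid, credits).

{(bio, 4), (eng, 9), (hr, 1), (law, 2), (law, 6), (ops, 4), (p1, 3), (p2, 7), (p3, 5), (qa, 8), (rd, 3), (rd, 5)}

Apply σ_{credits = 6}; surviving tuples: {(Rae, law, 6)}
Apply σ_{sname != Rae}; surviving tuples: {(Dee, hr, 1), (Ivy, eng, 9), (Kim, p1, 3), (Ned, qa, 8), (Ola, rd, 3), (Sam, bio, 4), (Uma, ops, 4), (Vic, law, 2), (Yan, p3, 5), (Yan, rd, 5), (Zed, p2, 7)}
Taking the union: {(Dee, hr, 1), (Ivy, eng, 9), (Kim, p1, 3), (Ned, qa, 8), (Ola, rd, 3), (Rae, law, 6), (Sam, bio, 4), (Uma, ops, 4), (Vic, law, 2), (Yan, p3, 5), (Yan, rd, 5), (Zed, p2, 7)}
π_{cid, credits} gives {(bio, 4), (eng, 9), (hr, 1), (law, 2), (law, 6), (ops, 4), (p1, 3), (p2, 7), (p3, 5), (qa, 8), (rd, 3), (rd, 5)}.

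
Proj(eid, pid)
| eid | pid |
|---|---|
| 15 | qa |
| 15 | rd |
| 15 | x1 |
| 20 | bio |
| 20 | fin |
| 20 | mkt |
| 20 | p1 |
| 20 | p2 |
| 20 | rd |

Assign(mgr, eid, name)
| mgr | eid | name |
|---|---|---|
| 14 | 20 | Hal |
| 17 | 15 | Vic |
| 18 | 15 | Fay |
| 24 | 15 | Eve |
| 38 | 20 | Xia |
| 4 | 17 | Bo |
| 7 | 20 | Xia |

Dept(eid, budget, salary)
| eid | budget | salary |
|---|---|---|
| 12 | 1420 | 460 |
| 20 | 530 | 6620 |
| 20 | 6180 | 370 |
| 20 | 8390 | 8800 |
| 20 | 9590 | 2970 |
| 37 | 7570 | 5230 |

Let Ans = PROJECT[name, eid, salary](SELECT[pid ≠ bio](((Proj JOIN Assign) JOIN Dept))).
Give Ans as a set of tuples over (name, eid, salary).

{(Hal, 20, 2970), (Hal, 20, 370), (Hal, 20, 6620), (Hal, 20, 8800), (Xia, 20, 2970), (Xia, 20, 370), (Xia, 20, 6620), (Xia, 20, 8800)}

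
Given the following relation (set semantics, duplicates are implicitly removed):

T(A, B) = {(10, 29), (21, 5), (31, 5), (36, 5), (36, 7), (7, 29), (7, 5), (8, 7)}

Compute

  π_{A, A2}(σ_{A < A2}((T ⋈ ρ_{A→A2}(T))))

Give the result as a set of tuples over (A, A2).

{(21, 31), (21, 36), (31, 36), (7, 10), (7, 21), (7, 31), (7, 36), (8, 36)}

ρ[A→A2]: schema becomes (A2, B); tuples unchanged.
T ⋈ ρ_{A→A2}(T) (natural join on B): {(10, 29, 10), (10, 29, 7), (21, 5, 21), (21, 5, 31), (21, 5, 36), (21, 5, 7), (31, 5, 21), (31, 5, 31), (31, 5, 36), (31, 5, 7), (36, 5, 21), (36, 5, 31), (36, 5, 36), (36, 5, 7), (36, 7, 36), (36, 7, 8), (7, 29, 10), (7, 29, 7), (7, 5, 21), (7, 5, 31), (7, 5, 36), (7, 5, 7), (8, 7, 36), (8, 7, 8)}
Filtering on A < A2 leaves {(21, 5, 31), (21, 5, 36), (31, 5, 36), (7, 29, 10), (7, 5, 21), (7, 5, 31), (7, 5, 36), (8, 7, 36)}.
π_{A, A2} gives {(21, 31), (21, 36), (31, 36), (7, 10), (7, 21), (7, 31), (7, 36), (8, 36)}.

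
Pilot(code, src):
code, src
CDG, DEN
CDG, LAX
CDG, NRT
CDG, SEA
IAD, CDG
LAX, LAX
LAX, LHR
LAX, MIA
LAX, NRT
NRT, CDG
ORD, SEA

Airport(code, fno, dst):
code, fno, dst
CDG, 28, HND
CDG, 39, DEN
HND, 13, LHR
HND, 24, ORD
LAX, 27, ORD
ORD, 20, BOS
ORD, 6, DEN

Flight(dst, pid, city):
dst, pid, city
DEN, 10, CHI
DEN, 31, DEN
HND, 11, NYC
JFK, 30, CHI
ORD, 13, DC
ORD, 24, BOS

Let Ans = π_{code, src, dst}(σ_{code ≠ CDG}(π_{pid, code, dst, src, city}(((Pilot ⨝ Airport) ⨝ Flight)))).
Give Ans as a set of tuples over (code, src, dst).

{(LAX, LAX, ORD), (LAX, LHR, ORD), (LAX, MIA, ORD), (LAX, NRT, ORD), (ORD, SEA, DEN)}

Joining Pilot and Airport on code yields {(CDG, DEN, 28, HND), (CDG, DEN, 39, DEN), (CDG, LAX, 28, HND), (CDG, LAX, 39, DEN), (CDG, NRT, 28, HND), (CDG, NRT, 39, DEN), (CDG, SEA, 28, HND), (CDG, SEA, 39, DEN), (LAX, LAX, 27, ORD), (LAX, LHR, 27, ORD), (LAX, MIA, 27, ORD), (LAX, NRT, 27, ORD), (ORD, SEA, 20, BOS), (ORD, SEA, 6, DEN)}.
Joining (Pilot ⨝ Airport) and Flight on dst yields {(CDG, DEN, 28, HND, 11, NYC), (CDG, DEN, 39, DEN, 10, CHI), (CDG, DEN, 39, DEN, 31, DEN), (CDG, LAX, 28, HND, 11, NYC), (CDG, LAX, 39, DEN, 10, CHI), (CDG, LAX, 39, DEN, 31, DEN), (CDG, NRT, 28, HND, 11, NYC), (CDG, NRT, 39, DEN, 10, CHI), (CDG, NRT, 39, DEN, 31, DEN), (CDG, SEA, 28, HND, 11, NYC), (CDG, SEA, 39, DEN, 10, CHI), (CDG, SEA, 39, DEN, 31, DEN), (LAX, LAX, 27, ORD, 13, DC), (LAX, LAX, 27, ORD, 24, BOS), (LAX, LHR, 27, ORD, 13, DC), (LAX, LHR, 27, ORD, 24, BOS), (LAX, MIA, 27, ORD, 13, DC), (LAX, MIA, 27, ORD, 24, BOS), (LAX, NRT, 27, ORD, 13, DC), (LAX, NRT, 27, ORD, 24, BOS), (ORD, SEA, 6, DEN, 10, CHI), (ORD, SEA, 6, DEN, 31, DEN)}.
π_{pid, code, dst, src, city} gives {(10, CDG, DEN, DEN, CHI), (10, CDG, DEN, LAX, CHI), (10, CDG, DEN, NRT, CHI), (10, CDG, DEN, SEA, CHI), (10, ORD, DEN, SEA, CHI), (11, CDG, HND, DEN, NYC), (11, CDG, HND, LAX, NYC), (11, CDG, HND, NRT, NYC), (11, CDG, HND, SEA, NYC), (13, LAX, ORD, LAX, DC), (13, LAX, ORD, LHR, DC), (13, LAX, ORD, MIA, DC), (13, LAX, ORD, NRT, DC), (24, LAX, ORD, LAX, BOS), (24, LAX, ORD, LHR, BOS), (24, LAX, ORD, MIA, BOS), (24, LAX, ORD, NRT, BOS), (31, CDG, DEN, DEN, DEN), (31, CDG, DEN, LAX, DEN), (31, CDG, DEN, NRT, DEN), (31, CDG, DEN, SEA, DEN), (31, ORD, DEN, SEA, DEN)}.
σ[code ≠ CDG]: keep tuples satisfying code ≠ CDG → {(10, ORD, DEN, SEA, CHI), (13, LAX, ORD, LAX, DC), (13, LAX, ORD, LHR, DC), (13, LAX, ORD, MIA, DC), (13, LAX, ORD, NRT, DC), (24, LAX, ORD, LAX, BOS), (24, LAX, ORD, LHR, BOS), (24, LAX, ORD, MIA, BOS), (24, LAX, ORD, NRT, BOS), (31, ORD, DEN, SEA, DEN)}
π_{code, src, dst} gives {(LAX, LAX, ORD), (LAX, LHR, ORD), (LAX, MIA, ORD), (LAX, NRT, ORD), (ORD, SEA, DEN)} (5 duplicate(s) eliminated).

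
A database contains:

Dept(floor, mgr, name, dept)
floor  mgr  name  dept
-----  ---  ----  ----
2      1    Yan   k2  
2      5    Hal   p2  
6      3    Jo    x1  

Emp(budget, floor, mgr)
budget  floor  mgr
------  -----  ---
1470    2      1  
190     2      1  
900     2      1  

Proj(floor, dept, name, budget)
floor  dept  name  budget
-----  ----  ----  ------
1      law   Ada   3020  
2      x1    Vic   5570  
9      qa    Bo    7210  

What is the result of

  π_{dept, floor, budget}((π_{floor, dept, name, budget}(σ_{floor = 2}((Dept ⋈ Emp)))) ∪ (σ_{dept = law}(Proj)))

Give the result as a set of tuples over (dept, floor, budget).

Natural join on floor, mgr: {(2, 1, Yan, k2, 1470), (2, 1, Yan, k2, 190), (2, 1, Yan, k2, 900)}
σ[floor = 2]: keep tuples satisfying floor = 2 → {(2, 1, Yan, k2, 1470), (2, 1, Yan, k2, 190), (2, 1, Yan, k2, 900)}
Keep only column(s) floor, dept, name, budget: {(2, k2, Yan, 1470), (2, k2, Yan, 190), (2, k2, Yan, 900)}
σ[dept = law]: keep tuples satisfying dept = law → {(1, law, Ada, 3020)}
Taking the union: {(1, law, Ada, 3020), (2, k2, Yan, 1470), (2, k2, Yan, 190), (2, k2, Yan, 900)}
Keep only column(s) dept, floor, budget: {(k2, 2, 1470), (k2, 2, 190), (k2, 2, 900), (law, 1, 3020)}

{(k2, 2, 1470), (k2, 2, 190), (k2, 2, 900), (law, 1, 3020)}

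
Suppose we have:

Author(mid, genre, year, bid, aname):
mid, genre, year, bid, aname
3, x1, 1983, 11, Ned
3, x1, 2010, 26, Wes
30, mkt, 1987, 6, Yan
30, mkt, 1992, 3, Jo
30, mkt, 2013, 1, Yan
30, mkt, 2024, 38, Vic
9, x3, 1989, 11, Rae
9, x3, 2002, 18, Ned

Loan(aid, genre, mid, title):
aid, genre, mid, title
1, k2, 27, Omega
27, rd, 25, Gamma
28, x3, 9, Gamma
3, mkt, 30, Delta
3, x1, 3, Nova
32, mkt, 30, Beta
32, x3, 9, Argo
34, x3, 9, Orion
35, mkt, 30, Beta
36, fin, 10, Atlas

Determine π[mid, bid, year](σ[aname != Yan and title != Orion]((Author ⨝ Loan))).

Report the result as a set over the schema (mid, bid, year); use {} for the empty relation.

{(3, 11, 1983), (3, 26, 2010), (30, 3, 1992), (30, 38, 2024), (9, 11, 1989), (9, 18, 2002)}

Joining Author and Loan on mid, genre yields {(3, x1, 1983, 11, Ned, 3, Nova), (3, x1, 2010, 26, Wes, 3, Nova), (30, mkt, 1987, 6, Yan, 3, Delta), (30, mkt, 1987, 6, Yan, 32, Beta), (30, mkt, 1987, 6, Yan, 35, Beta), (30, mkt, 1992, 3, Jo, 3, Delta), (30, mkt, 1992, 3, Jo, 32, Beta), (30, mkt, 1992, 3, Jo, 35, Beta), (30, mkt, 2013, 1, Yan, 3, Delta), (30, mkt, 2013, 1, Yan, 32, Beta), (30, mkt, 2013, 1, Yan, 35, Beta), (30, mkt, 2024, 38, Vic, 3, Delta), (30, mkt, 2024, 38, Vic, 32, Beta), (30, mkt, 2024, 38, Vic, 35, Beta), (9, x3, 1989, 11, Rae, 28, Gamma), (9, x3, 1989, 11, Rae, 32, Argo), (9, x3, 1989, 11, Rae, 34, Orion), (9, x3, 2002, 18, Ned, 28, Gamma), (9, x3, 2002, 18, Ned, 32, Argo), (9, x3, 2002, 18, Ned, 34, Orion)}.
Selection aname != Yan and title != Orion: {(3, x1, 1983, 11, Ned, 3, Nova), (3, x1, 2010, 26, Wes, 3, Nova), (30, mkt, 1992, 3, Jo, 3, Delta), (30, mkt, 1992, 3, Jo, 32, Beta), (30, mkt, 1992, 3, Jo, 35, Beta), (30, mkt, 2024, 38, Vic, 3, Delta), (30, mkt, 2024, 38, Vic, 32, Beta), (30, mkt, 2024, 38, Vic, 35, Beta), (9, x3, 1989, 11, Rae, 28, Gamma), (9, x3, 1989, 11, Rae, 32, Argo), (9, x3, 2002, 18, Ned, 28, Gamma), (9, x3, 2002, 18, Ned, 32, Argo)}
π[mid, bid, year]: project onto (mid, bid, year) (6 duplicate(s) eliminated) → {(3, 11, 1983), (3, 26, 2010), (30, 3, 1992), (30, 38, 2024), (9, 11, 1989), (9, 18, 2002)}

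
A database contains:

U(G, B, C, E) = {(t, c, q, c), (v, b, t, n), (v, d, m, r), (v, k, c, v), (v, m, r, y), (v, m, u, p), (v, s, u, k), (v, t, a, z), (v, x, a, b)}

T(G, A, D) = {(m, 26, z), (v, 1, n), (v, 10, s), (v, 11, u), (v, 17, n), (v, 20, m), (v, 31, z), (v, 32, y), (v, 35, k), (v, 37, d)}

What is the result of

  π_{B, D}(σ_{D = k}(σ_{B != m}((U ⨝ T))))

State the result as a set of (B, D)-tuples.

U ⋈ T (natural join on G): {(v, b, t, n, 1, n), (v, b, t, n, 10, s), (v, b, t, n, 11, u), (v, b, t, n, 17, n), (v, b, t, n, 20, m), (v, b, t, n, 31, z), (v, b, t, n, 32, y), (v, b, t, n, 35, k), (v, b, t, n, 37, d), (v, d, m, r, 1, n), (v, d, m, r, 10, s), (v, d, m, r, 11, u), (v, d, m, r, 17, n), (v, d, m, r, 20, m), (v, d, m, r, 31, z), (v, d, m, r, 32, y), (v, d, m, r, 35, k), (v, d, m, r, 37, d), (v, k, c, v, 1, n), (v, k, c, v, 10, s), (v, k, c, v, 11, u), (v, k, c, v, 17, n), (v, k, c, v, 20, m), (v, k, c, v, 31, z), (v, k, c, v, 32, y), (v, k, c, v, 35, k), (v, k, c, v, 37, d), (v, m, r, y, 1, n), (v, m, r, y, 10, s), (v, m, r, y, 11, u), (v, m, r, y, 17, n), (v, m, r, y, 20, m), (v, m, r, y, 31, z), (v, m, r, y, 32, y), (v, m, r, y, 35, k), (v, m, r, y, 37, d), (v, m, u, p, 1, n), (v, m, u, p, 10, s), (v, m, u, p, 11, u), (v, m, u, p, 17, n), (v, m, u, p, 20, m), (v, m, u, p, 31, z), (v, m, u, p, 32, y), (v, m, u, p, 35, k), (v, m, u, p, 37, d), (v, s, u, k, 1, n), (v, s, u, k, 10, s), (v, s, u, k, 11, u), (v, s, u, k, 17, n), (v, s, u, k, 20, m), (v, s, u, k, 31, z), (v, s, u, k, 32, y), (v, s, u, k, 35, k), (v, s, u, k, 37, d), (v, t, a, z, 1, n), (v, t, a, z, 10, s), (v, t, a, z, 11, u), (v, t, a, z, 17, n), (v, t, a, z, 20, m), (v, t, a, z, 31, z), (v, t, a, z, 32, y), (v, t, a, z, 35, k), (v, t, a, z, 37, d), (v, x, a, b, 1, n), (v, x, a, b, 10, s), (v, x, a, b, 11, u), (v, x, a, b, 17, n), (v, x, a, b, 20, m), (v, x, a, b, 31, z), (v, x, a, b, 32, y), (v, x, a, b, 35, k), (v, x, a, b, 37, d)}
Selection B != m: {(v, b, t, n, 1, n), (v, b, t, n, 10, s), (v, b, t, n, 11, u), (v, b, t, n, 17, n), (v, b, t, n, 20, m), (v, b, t, n, 31, z), (v, b, t, n, 32, y), (v, b, t, n, 35, k), (v, b, t, n, 37, d), (v, d, m, r, 1, n), (v, d, m, r, 10, s), (v, d, m, r, 11, u), (v, d, m, r, 17, n), (v, d, m, r, 20, m), (v, d, m, r, 31, z), (v, d, m, r, 32, y), (v, d, m, r, 35, k), (v, d, m, r, 37, d), (v, k, c, v, 1, n), (v, k, c, v, 10, s), (v, k, c, v, 11, u), (v, k, c, v, 17, n), (v, k, c, v, 20, m), (v, k, c, v, 31, z), (v, k, c, v, 32, y), (v, k, c, v, 35, k), (v, k, c, v, 37, d), (v, s, u, k, 1, n), (v, s, u, k, 10, s), (v, s, u, k, 11, u), (v, s, u, k, 17, n), (v, s, u, k, 20, m), (v, s, u, k, 31, z), (v, s, u, k, 32, y), (v, s, u, k, 35, k), (v, s, u, k, 37, d), (v, t, a, z, 1, n), (v, t, a, z, 10, s), (v, t, a, z, 11, u), (v, t, a, z, 17, n), (v, t, a, z, 20, m), (v, t, a, z, 31, z), (v, t, a, z, 32, y), (v, t, a, z, 35, k), (v, t, a, z, 37, d), (v, x, a, b, 1, n), (v, x, a, b, 10, s), (v, x, a, b, 11, u), (v, x, a, b, 17, n), (v, x, a, b, 20, m), (v, x, a, b, 31, z), (v, x, a, b, 32, y), (v, x, a, b, 35, k), (v, x, a, b, 37, d)}
Selection D = k: {(v, b, t, n, 35, k), (v, d, m, r, 35, k), (v, k, c, v, 35, k), (v, s, u, k, 35, k), (v, t, a, z, 35, k), (v, x, a, b, 35, k)}
π[B, D]: project onto (B, D) → {(b, k), (d, k), (k, k), (s, k), (t, k), (x, k)}

{(b, k), (d, k), (k, k), (s, k), (t, k), (x, k)}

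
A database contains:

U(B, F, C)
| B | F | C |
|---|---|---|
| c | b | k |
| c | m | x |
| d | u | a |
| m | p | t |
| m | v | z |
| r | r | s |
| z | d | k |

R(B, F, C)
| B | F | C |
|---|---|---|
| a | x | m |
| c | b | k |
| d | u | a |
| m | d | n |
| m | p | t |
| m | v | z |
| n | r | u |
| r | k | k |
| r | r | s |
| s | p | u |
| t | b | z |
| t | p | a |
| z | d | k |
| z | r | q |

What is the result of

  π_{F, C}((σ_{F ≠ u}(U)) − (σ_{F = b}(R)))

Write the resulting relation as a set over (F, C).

σ[F ≠ u]: keep tuples satisfying F ≠ u → {(c, b, k), (c, m, x), (m, p, t), (m, v, z), (r, r, s), (z, d, k)}
σ[F = b]: keep tuples satisfying F = b → {(c, b, k), (t, b, z)}
Set difference of the two operands is {(c, m, x), (m, p, t), (m, v, z), (r, r, s), (z, d, k)}.
π_{F, C} gives {(d, k), (m, x), (p, t), (r, s), (v, z)}.

{(d, k), (m, x), (p, t), (r, s), (v, z)}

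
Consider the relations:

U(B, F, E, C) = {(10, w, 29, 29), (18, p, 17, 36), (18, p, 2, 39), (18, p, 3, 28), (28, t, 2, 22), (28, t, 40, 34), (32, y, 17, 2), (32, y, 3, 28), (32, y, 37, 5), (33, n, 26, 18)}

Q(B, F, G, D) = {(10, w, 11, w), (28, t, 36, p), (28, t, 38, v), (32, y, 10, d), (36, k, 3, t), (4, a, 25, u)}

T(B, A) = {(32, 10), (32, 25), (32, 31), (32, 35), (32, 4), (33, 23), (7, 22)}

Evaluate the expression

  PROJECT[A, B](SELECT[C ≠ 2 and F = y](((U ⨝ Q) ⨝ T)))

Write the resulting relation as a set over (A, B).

{(10, 32), (25, 32), (31, 32), (35, 32), (4, 32)}

Natural join on B, F: {(10, w, 29, 29, 11, w), (28, t, 2, 22, 36, p), (28, t, 2, 22, 38, v), (28, t, 40, 34, 36, p), (28, t, 40, 34, 38, v), (32, y, 17, 2, 10, d), (32, y, 3, 28, 10, d), (32, y, 37, 5, 10, d)}
Natural join on B: {(32, y, 17, 2, 10, d, 10), (32, y, 17, 2, 10, d, 25), (32, y, 17, 2, 10, d, 31), (32, y, 17, 2, 10, d, 35), (32, y, 17, 2, 10, d, 4), (32, y, 3, 28, 10, d, 10), (32, y, 3, 28, 10, d, 25), (32, y, 3, 28, 10, d, 31), (32, y, 3, 28, 10, d, 35), (32, y, 3, 28, 10, d, 4), (32, y, 37, 5, 10, d, 10), (32, y, 37, 5, 10, d, 25), (32, y, 37, 5, 10, d, 31), (32, y, 37, 5, 10, d, 35), (32, y, 37, 5, 10, d, 4)}
σ[C ≠ 2 and F = y]: keep tuples satisfying C ≠ 2 and F = y → {(32, y, 3, 28, 10, d, 10), (32, y, 3, 28, 10, d, 25), (32, y, 3, 28, 10, d, 31), (32, y, 3, 28, 10, d, 35), (32, y, 3, 28, 10, d, 4), (32, y, 37, 5, 10, d, 10), (32, y, 37, 5, 10, d, 25), (32, y, 37, 5, 10, d, 31), (32, y, 37, 5, 10, d, 35), (32, y, 37, 5, 10, d, 4)}
Projecting to A, B (5 duplicate(s) eliminated): {(10, 32), (25, 32), (31, 32), (35, 32), (4, 32)}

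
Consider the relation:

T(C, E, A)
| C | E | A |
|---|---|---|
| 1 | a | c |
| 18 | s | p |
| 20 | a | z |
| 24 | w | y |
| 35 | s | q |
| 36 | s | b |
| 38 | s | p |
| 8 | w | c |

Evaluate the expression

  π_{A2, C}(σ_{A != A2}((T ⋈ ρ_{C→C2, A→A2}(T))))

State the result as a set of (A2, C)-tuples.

{(b, 18), (b, 35), (b, 38), (c, 20), (c, 24), (p, 35), (p, 36), (q, 18), (q, 36), (q, 38), (y, 8), (z, 1)}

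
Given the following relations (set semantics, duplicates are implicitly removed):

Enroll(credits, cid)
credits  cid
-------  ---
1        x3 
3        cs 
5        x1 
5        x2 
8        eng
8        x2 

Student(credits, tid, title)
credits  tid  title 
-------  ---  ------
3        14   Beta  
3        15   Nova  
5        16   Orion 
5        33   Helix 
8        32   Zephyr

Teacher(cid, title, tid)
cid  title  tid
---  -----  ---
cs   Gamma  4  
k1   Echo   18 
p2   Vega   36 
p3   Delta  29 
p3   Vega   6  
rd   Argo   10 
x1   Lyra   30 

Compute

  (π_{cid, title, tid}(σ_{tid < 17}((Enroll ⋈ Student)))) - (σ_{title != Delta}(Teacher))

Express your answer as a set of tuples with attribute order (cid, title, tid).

{(cs, Beta, 14), (cs, Nova, 15), (x1, Orion, 16), (x2, Orion, 16)}

Enroll ⋈ Student (natural join on credits): {(3, cs, 14, Beta), (3, cs, 15, Nova), (5, x1, 16, Orion), (5, x1, 33, Helix), (5, x2, 16, Orion), (5, x2, 33, Helix), (8, eng, 32, Zephyr), (8, x2, 32, Zephyr)}
σ[tid < 17]: keep tuples satisfying tid < 17 → {(3, cs, 14, Beta), (3, cs, 15, Nova), (5, x1, 16, Orion), (5, x2, 16, Orion)}
π[cid, title, tid]: project onto (cid, title, tid) → {(cs, Beta, 14), (cs, Nova, 15), (x1, Orion, 16), (x2, Orion, 16)}
σ[title != Delta]: keep tuples satisfying title != Delta → {(cs, Gamma, 4), (k1, Echo, 18), (p2, Vega, 36), (p3, Vega, 6), (rd, Argo, 10), (x1, Lyra, 30)}
Set difference of the two operands is {(cs, Beta, 14), (cs, Nova, 15), (x1, Orion, 16), (x2, Orion, 16)}.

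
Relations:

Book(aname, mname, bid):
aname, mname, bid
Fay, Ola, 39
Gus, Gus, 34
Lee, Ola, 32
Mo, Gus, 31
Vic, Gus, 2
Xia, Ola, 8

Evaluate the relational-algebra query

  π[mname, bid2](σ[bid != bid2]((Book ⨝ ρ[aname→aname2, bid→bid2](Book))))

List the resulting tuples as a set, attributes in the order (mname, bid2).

{(Gus, 2), (Gus, 31), (Gus, 34), (Ola, 32), (Ola, 39), (Ola, 8)}

ρ[aname→aname2, bid→bid2]: schema becomes (aname2, mname, bid2); tuples unchanged.
Joining Book and ρ[aname→aname2, bid→bid2](Book) on mname yields {(Fay, Ola, 39, Fay, 39), (Fay, Ola, 39, Lee, 32), (Fay, Ola, 39, Xia, 8), (Gus, Gus, 34, Gus, 34), (Gus, Gus, 34, Mo, 31), (Gus, Gus, 34, Vic, 2), (Lee, Ola, 32, Fay, 39), (Lee, Ola, 32, Lee, 32), (Lee, Ola, 32, Xia, 8), (Mo, Gus, 31, Gus, 34), (Mo, Gus, 31, Mo, 31), (Mo, Gus, 31, Vic, 2), (Vic, Gus, 2, Gus, 34), (Vic, Gus, 2, Mo, 31), (Vic, Gus, 2, Vic, 2), (Xia, Ola, 8, Fay, 39), (Xia, Ola, 8, Lee, 32), (Xia, Ola, 8, Xia, 8)}.
Selection bid != bid2: {(Fay, Ola, 39, Lee, 32), (Fay, Ola, 39, Xia, 8), (Gus, Gus, 34, Mo, 31), (Gus, Gus, 34, Vic, 2), (Lee, Ola, 32, Fay, 39), (Lee, Ola, 32, Xia, 8), (Mo, Gus, 31, Gus, 34), (Mo, Gus, 31, Vic, 2), (Vic, Gus, 2, Gus, 34), (Vic, Gus, 2, Mo, 31), (Xia, Ola, 8, Fay, 39), (Xia, Ola, 8, Lee, 32)}
Projecting to mname, bid2 (6 duplicate(s) eliminated): {(Gus, 2), (Gus, 31), (Gus, 34), (Ola, 32), (Ola, 39), (Ola, 8)}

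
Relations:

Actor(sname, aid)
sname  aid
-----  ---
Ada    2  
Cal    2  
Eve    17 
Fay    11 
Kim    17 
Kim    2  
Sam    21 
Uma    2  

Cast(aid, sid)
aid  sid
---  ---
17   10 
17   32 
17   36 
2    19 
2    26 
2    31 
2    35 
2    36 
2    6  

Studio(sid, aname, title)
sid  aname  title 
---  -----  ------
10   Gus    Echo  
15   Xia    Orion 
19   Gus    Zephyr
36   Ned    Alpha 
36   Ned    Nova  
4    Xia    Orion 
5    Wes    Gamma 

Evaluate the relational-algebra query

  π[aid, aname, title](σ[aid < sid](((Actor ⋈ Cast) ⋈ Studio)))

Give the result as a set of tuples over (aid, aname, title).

{(17, Ned, Alpha), (17, Ned, Nova), (2, Gus, Zephyr), (2, Ned, Alpha), (2, Ned, Nova)}

Natural join on aid: {(Ada, 2, 19), (Ada, 2, 26), (Ada, 2, 31), (Ada, 2, 35), (Ada, 2, 36), (Ada, 2, 6), (Cal, 2, 19), (Cal, 2, 26), (Cal, 2, 31), (Cal, 2, 35), (Cal, 2, 36), (Cal, 2, 6), (Eve, 17, 10), (Eve, 17, 32), (Eve, 17, 36), (Kim, 17, 10), (Kim, 17, 32), (Kim, 17, 36), (Kim, 2, 19), (Kim, 2, 26), (Kim, 2, 31), (Kim, 2, 35), (Kim, 2, 36), (Kim, 2, 6), (Uma, 2, 19), (Uma, 2, 26), (Uma, 2, 31), (Uma, 2, 35), (Uma, 2, 36), (Uma, 2, 6)}
Natural join on sid: {(Ada, 2, 19, Gus, Zephyr), (Ada, 2, 36, Ned, Alpha), (Ada, 2, 36, Ned, Nova), (Cal, 2, 19, Gus, Zephyr), (Cal, 2, 36, Ned, Alpha), (Cal, 2, 36, Ned, Nova), (Eve, 17, 10, Gus, Echo), (Eve, 17, 36, Ned, Alpha), (Eve, 17, 36, Ned, Nova), (Kim, 17, 10, Gus, Echo), (Kim, 17, 36, Ned, Alpha), (Kim, 17, 36, Ned, Nova), (Kim, 2, 19, Gus, Zephyr), (Kim, 2, 36, Ned, Alpha), (Kim, 2, 36, Ned, Nova), (Uma, 2, 19, Gus, Zephyr), (Uma, 2, 36, Ned, Alpha), (Uma, 2, 36, Ned, Nova)}
Filtering on aid < sid leaves {(Ada, 2, 19, Gus, Zephyr), (Ada, 2, 36, Ned, Alpha), (Ada, 2, 36, Ned, Nova), (Cal, 2, 19, Gus, Zephyr), (Cal, 2, 36, Ned, Alpha), (Cal, 2, 36, Ned, Nova), (Eve, 17, 36, Ned, Alpha), (Eve, 17, 36, Ned, Nova), (Kim, 17, 36, Ned, Alpha), (Kim, 17, 36, Ned, Nova), (Kim, 2, 19, Gus, Zephyr), (Kim, 2, 36, Ned, Alpha), (Kim, 2, 36, Ned, Nova), (Uma, 2, 19, Gus, Zephyr), (Uma, 2, 36, Ned, Alpha), (Uma, 2, 36, Ned, Nova)}.
Keep only column(s) aid, aname, title (11 duplicate(s) eliminated): {(17, Ned, Alpha), (17, Ned, Nova), (2, Gus, Zephyr), (2, Ned, Alpha), (2, Ned, Nova)}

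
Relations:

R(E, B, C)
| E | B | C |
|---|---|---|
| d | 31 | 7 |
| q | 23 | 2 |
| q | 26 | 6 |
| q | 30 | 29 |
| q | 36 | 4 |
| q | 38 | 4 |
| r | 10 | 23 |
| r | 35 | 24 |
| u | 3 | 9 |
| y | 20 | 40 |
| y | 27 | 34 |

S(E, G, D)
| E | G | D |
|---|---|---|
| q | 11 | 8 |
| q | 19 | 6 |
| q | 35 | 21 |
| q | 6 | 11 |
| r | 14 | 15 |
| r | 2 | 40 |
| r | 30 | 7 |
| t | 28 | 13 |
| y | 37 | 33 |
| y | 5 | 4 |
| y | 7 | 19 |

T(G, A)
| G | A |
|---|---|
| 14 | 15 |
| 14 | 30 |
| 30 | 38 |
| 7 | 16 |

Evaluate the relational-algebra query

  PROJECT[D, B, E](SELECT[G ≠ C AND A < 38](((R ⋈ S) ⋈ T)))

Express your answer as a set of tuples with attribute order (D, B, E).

{(15, 10, r), (15, 35, r), (19, 20, y), (19, 27, y)}

R ⋈ S (natural join on E): {(q, 23, 2, 11, 8), (q, 23, 2, 19, 6), (q, 23, 2, 35, 21), (q, 23, 2, 6, 11), (q, 26, 6, 11, 8), (q, 26, 6, 19, 6), (q, 26, 6, 35, 21), (q, 26, 6, 6, 11), (q, 30, 29, 11, 8), (q, 30, 29, 19, 6), (q, 30, 29, 35, 21), (q, 30, 29, 6, 11), (q, 36, 4, 11, 8), (q, 36, 4, 19, 6), (q, 36, 4, 35, 21), (q, 36, 4, 6, 11), (q, 38, 4, 11, 8), (q, 38, 4, 19, 6), (q, 38, 4, 35, 21), (q, 38, 4, 6, 11), (r, 10, 23, 14, 15), (r, 10, 23, 2, 40), (r, 10, 23, 30, 7), (r, 35, 24, 14, 15), (r, 35, 24, 2, 40), (r, 35, 24, 30, 7), (y, 20, 40, 37, 33), (y, 20, 40, 5, 4), (y, 20, 40, 7, 19), (y, 27, 34, 37, 33), (y, 27, 34, 5, 4), (y, 27, 34, 7, 19)}
(R ⋈ S) ⋈ T (natural join on G): {(r, 10, 23, 14, 15, 15), (r, 10, 23, 14, 15, 30), (r, 10, 23, 30, 7, 38), (r, 35, 24, 14, 15, 15), (r, 35, 24, 14, 15, 30), (r, 35, 24, 30, 7, 38), (y, 20, 40, 7, 19, 16), (y, 27, 34, 7, 19, 16)}
Filtering on G ≠ C AND A < 38 leaves {(r, 10, 23, 14, 15, 15), (r, 10, 23, 14, 15, 30), (r, 35, 24, 14, 15, 15), (r, 35, 24, 14, 15, 30), (y, 20, 40, 7, 19, 16), (y, 27, 34, 7, 19, 16)}.
Keep only column(s) D, B, E (2 duplicate(s) eliminated): {(15, 10, r), (15, 35, r), (19, 20, y), (19, 27, y)}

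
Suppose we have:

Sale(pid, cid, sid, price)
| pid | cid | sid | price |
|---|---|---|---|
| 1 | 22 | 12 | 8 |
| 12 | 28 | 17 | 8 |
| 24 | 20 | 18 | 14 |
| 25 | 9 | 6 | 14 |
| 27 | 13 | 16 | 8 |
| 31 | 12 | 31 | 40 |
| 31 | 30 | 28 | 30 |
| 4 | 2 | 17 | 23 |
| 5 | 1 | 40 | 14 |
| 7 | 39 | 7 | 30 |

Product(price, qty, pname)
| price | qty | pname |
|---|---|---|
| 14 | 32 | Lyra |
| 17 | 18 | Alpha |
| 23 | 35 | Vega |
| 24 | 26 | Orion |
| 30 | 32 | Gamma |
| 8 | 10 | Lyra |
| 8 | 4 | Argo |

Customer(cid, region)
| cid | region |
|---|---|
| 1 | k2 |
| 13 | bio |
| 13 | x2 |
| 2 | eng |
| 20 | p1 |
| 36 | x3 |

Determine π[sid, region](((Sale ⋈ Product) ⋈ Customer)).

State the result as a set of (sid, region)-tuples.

{(16, bio), (16, x2), (17, eng), (18, p1), (40, k2)}

Natural join on price: {(1, 22, 12, 8, 10, Lyra), (1, 22, 12, 8, 4, Argo), (12, 28, 17, 8, 10, Lyra), (12, 28, 17, 8, 4, Argo), (24, 20, 18, 14, 32, Lyra), (25, 9, 6, 14, 32, Lyra), (27, 13, 16, 8, 10, Lyra), (27, 13, 16, 8, 4, Argo), (31, 30, 28, 30, 32, Gamma), (4, 2, 17, 23, 35, Vega), (5, 1, 40, 14, 32, Lyra), (7, 39, 7, 30, 32, Gamma)}
Natural join on cid: {(24, 20, 18, 14, 32, Lyra, p1), (27, 13, 16, 8, 10, Lyra, bio), (27, 13, 16, 8, 10, Lyra, x2), (27, 13, 16, 8, 4, Argo, bio), (27, 13, 16, 8, 4, Argo, x2), (4, 2, 17, 23, 35, Vega, eng), (5, 1, 40, 14, 32, Lyra, k2)}
Keep only column(s) sid, region (2 duplicate(s) eliminated): {(16, bio), (16, x2), (17, eng), (18, p1), (40, k2)}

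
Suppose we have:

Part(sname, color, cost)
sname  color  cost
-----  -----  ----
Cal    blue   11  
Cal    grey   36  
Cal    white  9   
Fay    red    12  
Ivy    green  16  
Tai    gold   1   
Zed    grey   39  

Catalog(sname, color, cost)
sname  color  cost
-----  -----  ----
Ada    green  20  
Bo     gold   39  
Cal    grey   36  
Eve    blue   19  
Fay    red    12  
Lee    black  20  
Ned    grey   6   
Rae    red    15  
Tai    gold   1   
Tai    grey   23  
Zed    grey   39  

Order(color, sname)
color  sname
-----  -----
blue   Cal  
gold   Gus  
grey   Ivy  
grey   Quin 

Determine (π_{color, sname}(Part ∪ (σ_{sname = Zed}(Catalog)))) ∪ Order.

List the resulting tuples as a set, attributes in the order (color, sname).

Filtering on sname = Zed leaves {(Zed, grey, 39)}.
Union: {(Cal, blue, 11), (Cal, grey, 36), (Cal, white, 9), (Fay, red, 12), (Ivy, green, 16), (Tai, gold, 1), (Zed, grey, 39)} with {(Zed, grey, 39)} → {(Cal, blue, 11), (Cal, grey, 36), (Cal, white, 9), (Fay, red, 12), (Ivy, green, 16), (Tai, gold, 1), (Zed, grey, 39)}
Projecting to color, sname: {(blue, Cal), (gold, Tai), (green, Ivy), (grey, Cal), (grey, Zed), (red, Fay), (white, Cal)}
Union: {(blue, Cal), (gold, Tai), (green, Ivy), (grey, Cal), (grey, Zed), (red, Fay), (white, Cal)} with {(blue, Cal), (gold, Gus), (grey, Ivy), (grey, Quin)} → {(blue, Cal), (gold, Gus), (gold, Tai), (green, Ivy), (grey, Cal), (grey, Ivy), (grey, Quin), (grey, Zed), (red, Fay), (white, Cal)}

{(blue, Cal), (gold, Gus), (gold, Tai), (green, Ivy), (grey, Cal), (grey, Ivy), (grey, Quin), (grey, Zed), (red, Fay), (white, Cal)}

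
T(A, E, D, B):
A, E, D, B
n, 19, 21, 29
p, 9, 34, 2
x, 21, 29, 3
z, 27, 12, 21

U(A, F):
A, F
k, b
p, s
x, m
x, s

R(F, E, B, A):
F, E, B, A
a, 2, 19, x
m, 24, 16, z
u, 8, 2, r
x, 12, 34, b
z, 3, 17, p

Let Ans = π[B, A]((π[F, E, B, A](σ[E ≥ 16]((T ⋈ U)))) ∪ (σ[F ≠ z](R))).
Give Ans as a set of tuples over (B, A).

Joining T and U on A yields {(p, 9, 34, 2, s), (x, 21, 29, 3, m), (x, 21, 29, 3, s)}.
σ[E ≥ 16]: keep tuples satisfying E ≥ 16 → {(x, 21, 29, 3, m), (x, 21, 29, 3, s)}
π[F, E, B, A]: project onto (F, E, B, A) → {(m, 21, 3, x), (s, 21, 3, x)}
σ[F ≠ z]: keep tuples satisfying F ≠ z → {(a, 2, 19, x), (m, 24, 16, z), (u, 8, 2, r), (x, 12, 34, b)}
Union: {(m, 21, 3, x), (s, 21, 3, x)} with {(a, 2, 19, x), (m, 24, 16, z), (u, 8, 2, r), (x, 12, 34, b)} → {(a, 2, 19, x), (m, 21, 3, x), (m, 24, 16, z), (s, 21, 3, x), (u, 8, 2, r), (x, 12, 34, b)}
π[B, A]: project onto (B, A) (1 duplicate(s) eliminated) → {(16, z), (19, x), (2, r), (3, x), (34, b)}

{(16, z), (19, x), (2, r), (3, x), (34, b)}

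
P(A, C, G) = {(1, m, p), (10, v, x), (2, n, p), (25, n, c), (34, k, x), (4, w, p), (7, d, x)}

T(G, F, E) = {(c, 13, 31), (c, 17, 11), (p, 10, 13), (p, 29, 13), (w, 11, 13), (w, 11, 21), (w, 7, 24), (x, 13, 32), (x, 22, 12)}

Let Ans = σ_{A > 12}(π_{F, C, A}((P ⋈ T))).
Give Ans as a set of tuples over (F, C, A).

P ⋈ T (natural join on G): {(1, m, p, 10, 13), (1, m, p, 29, 13), (10, v, x, 13, 32), (10, v, x, 22, 12), (2, n, p, 10, 13), (2, n, p, 29, 13), (25, n, c, 13, 31), (25, n, c, 17, 11), (34, k, x, 13, 32), (34, k, x, 22, 12), (4, w, p, 10, 13), (4, w, p, 29, 13), (7, d, x, 13, 32), (7, d, x, 22, 12)}
Projecting to F, C, A: {(10, m, 1), (10, n, 2), (10, w, 4), (13, d, 7), (13, k, 34), (13, n, 25), (13, v, 10), (17, n, 25), (22, d, 7), (22, k, 34), (22, v, 10), (29, m, 1), (29, n, 2), (29, w, 4)}
σ[A > 12]: keep tuples satisfying A > 12 → {(13, k, 34), (13, n, 25), (17, n, 25), (22, k, 34)}

{(13, k, 34), (13, n, 25), (17, n, 25), (22, k, 34)}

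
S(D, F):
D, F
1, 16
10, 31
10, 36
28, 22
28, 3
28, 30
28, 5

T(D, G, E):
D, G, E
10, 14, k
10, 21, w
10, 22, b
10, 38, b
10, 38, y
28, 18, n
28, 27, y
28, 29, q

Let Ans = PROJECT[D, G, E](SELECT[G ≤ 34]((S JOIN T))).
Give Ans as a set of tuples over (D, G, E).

{(10, 14, k), (10, 21, w), (10, 22, b), (28, 18, n), (28, 27, y), (28, 29, q)}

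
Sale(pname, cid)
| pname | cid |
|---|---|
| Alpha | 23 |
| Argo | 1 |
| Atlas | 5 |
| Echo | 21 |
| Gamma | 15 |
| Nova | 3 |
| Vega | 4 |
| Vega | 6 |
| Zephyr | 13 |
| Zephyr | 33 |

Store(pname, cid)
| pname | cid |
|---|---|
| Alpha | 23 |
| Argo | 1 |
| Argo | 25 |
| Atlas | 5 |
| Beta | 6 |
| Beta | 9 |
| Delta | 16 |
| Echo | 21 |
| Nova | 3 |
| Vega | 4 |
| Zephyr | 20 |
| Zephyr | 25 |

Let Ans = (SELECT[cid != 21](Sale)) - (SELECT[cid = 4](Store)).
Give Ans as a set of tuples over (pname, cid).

{(Alpha, 23), (Argo, 1), (Atlas, 5), (Gamma, 15), (Nova, 3), (Vega, 6), (Zephyr, 13), (Zephyr, 33)}

Selection cid != 21: {(Alpha, 23), (Argo, 1), (Atlas, 5), (Gamma, 15), (Nova, 3), (Vega, 4), (Vega, 6), (Zephyr, 13), (Zephyr, 33)}
Selection cid = 4: {(Vega, 4)}
Taking the difference: {(Alpha, 23), (Argo, 1), (Atlas, 5), (Gamma, 15), (Nova, 3), (Vega, 6), (Zephyr, 13), (Zephyr, 33)}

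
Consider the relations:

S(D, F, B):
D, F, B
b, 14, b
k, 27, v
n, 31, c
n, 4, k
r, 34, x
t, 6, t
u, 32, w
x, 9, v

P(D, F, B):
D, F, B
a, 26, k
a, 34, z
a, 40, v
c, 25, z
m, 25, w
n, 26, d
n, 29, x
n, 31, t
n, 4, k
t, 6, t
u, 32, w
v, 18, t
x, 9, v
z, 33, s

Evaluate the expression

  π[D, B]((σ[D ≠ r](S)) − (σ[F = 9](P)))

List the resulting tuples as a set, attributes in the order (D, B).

σ[D ≠ r]: keep tuples satisfying D ≠ r → {(b, 14, b), (k, 27, v), (n, 31, c), (n, 4, k), (t, 6, t), (u, 32, w), (x, 9, v)}
σ[F = 9]: keep tuples satisfying F = 9 → {(x, 9, v)}
Taking the difference: {(b, 14, b), (k, 27, v), (n, 31, c), (n, 4, k), (t, 6, t), (u, 32, w)}
Projecting to D, B: {(b, b), (k, v), (n, c), (n, k), (t, t), (u, w)}

{(b, b), (k, v), (n, c), (n, k), (t, t), (u, w)}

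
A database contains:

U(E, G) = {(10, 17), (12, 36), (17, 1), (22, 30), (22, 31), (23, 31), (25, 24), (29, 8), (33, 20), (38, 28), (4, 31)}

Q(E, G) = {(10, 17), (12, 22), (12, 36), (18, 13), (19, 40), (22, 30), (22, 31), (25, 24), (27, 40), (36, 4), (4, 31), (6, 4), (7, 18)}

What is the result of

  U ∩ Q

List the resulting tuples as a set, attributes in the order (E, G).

{(10, 17), (12, 36), (22, 30), (22, 31), (25, 24), (4, 31)}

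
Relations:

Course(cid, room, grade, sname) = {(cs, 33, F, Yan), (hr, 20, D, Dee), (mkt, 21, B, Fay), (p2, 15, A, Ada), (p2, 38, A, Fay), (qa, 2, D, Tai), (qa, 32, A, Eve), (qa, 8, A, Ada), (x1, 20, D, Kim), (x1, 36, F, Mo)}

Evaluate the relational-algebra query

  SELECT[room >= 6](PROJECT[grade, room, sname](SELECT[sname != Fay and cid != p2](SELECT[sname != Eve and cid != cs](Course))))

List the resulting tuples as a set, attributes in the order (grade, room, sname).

{(A, 8, Ada), (D, 20, Dee), (D, 20, Kim), (F, 36, Mo)}

Filtering on sname != Eve and cid != cs leaves {(hr, 20, D, Dee), (mkt, 21, B, Fay), (p2, 15, A, Ada), (p2, 38, A, Fay), (qa, 2, D, Tai), (qa, 8, A, Ada), (x1, 20, D, Kim), (x1, 36, F, Mo)}.
Filtering on sname != Fay and cid != p2 leaves {(hr, 20, D, Dee), (qa, 2, D, Tai), (qa, 8, A, Ada), (x1, 20, D, Kim), (x1, 36, F, Mo)}.
π[grade, room, sname]: project onto (grade, room, sname) → {(A, 8, Ada), (D, 2, Tai), (D, 20, Dee), (D, 20, Kim), (F, 36, Mo)}
Filtering on room >= 6 leaves {(A, 8, Ada), (D, 20, Dee), (D, 20, Kim), (F, 36, Mo)}.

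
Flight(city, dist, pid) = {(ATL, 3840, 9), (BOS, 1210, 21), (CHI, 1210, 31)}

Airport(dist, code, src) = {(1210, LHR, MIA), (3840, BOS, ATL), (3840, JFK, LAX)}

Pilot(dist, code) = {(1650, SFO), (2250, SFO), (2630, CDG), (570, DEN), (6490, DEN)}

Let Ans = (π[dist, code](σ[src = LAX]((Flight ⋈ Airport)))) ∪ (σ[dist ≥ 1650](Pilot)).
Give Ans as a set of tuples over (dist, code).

{(1650, SFO), (2250, SFO), (2630, CDG), (3840, JFK), (6490, DEN)}

Natural join on dist: {(ATL, 3840, 9, BOS, ATL), (ATL, 3840, 9, JFK, LAX), (BOS, 1210, 21, LHR, MIA), (CHI, 1210, 31, LHR, MIA)}
σ[src = LAX]: keep tuples satisfying src = LAX → {(ATL, 3840, 9, JFK, LAX)}
π[dist, code]: project onto (dist, code) → {(3840, JFK)}
σ[dist ≥ 1650]: keep tuples satisfying dist ≥ 1650 → {(1650, SFO), (2250, SFO), (2630, CDG), (6490, DEN)}
Union: {(3840, JFK)} with {(1650, SFO), (2250, SFO), (2630, CDG), (6490, DEN)} → {(1650, SFO), (2250, SFO), (2630, CDG), (3840, JFK), (6490, DEN)}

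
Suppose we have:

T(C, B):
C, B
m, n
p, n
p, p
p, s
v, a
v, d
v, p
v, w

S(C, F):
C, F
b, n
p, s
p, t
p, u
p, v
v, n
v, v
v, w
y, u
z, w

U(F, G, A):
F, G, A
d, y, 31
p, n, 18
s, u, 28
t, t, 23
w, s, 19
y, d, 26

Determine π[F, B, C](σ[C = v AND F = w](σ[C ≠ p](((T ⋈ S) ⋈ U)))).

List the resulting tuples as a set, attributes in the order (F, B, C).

{(w, a, v), (w, d, v), (w, p, v), (w, w, v)}

T ⋈ S (natural join on C): {(p, n, s), (p, n, t), (p, n, u), (p, n, v), (p, p, s), (p, p, t), (p, p, u), (p, p, v), (p, s, s), (p, s, t), (p, s, u), (p, s, v), (v, a, n), (v, a, v), (v, a, w), (v, d, n), (v, d, v), (v, d, w), (v, p, n), (v, p, v), (v, p, w), (v, w, n), (v, w, v), (v, w, w)}
(T ⋈ S) ⋈ U (natural join on F): {(p, n, s, u, 28), (p, n, t, t, 23), (p, p, s, u, 28), (p, p, t, t, 23), (p, s, s, u, 28), (p, s, t, t, 23), (v, a, w, s, 19), (v, d, w, s, 19), (v, p, w, s, 19), (v, w, w, s, 19)}
σ[C ≠ p]: keep tuples satisfying C ≠ p → {(v, a, w, s, 19), (v, d, w, s, 19), (v, p, w, s, 19), (v, w, w, s, 19)}
σ[C = v AND F = w]: keep tuples satisfying C = v AND F = w → {(v, a, w, s, 19), (v, d, w, s, 19), (v, p, w, s, 19), (v, w, w, s, 19)}
π[F, B, C]: project onto (F, B, C) → {(w, a, v), (w, d, v), (w, p, v), (w, w, v)}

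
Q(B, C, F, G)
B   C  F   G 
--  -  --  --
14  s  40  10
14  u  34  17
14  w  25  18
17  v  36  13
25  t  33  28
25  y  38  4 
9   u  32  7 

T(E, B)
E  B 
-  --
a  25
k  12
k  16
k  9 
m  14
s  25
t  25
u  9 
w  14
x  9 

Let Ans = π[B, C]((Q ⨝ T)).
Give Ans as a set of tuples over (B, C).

Natural join on B: {(14, s, 40, 10, m), (14, s, 40, 10, w), (14, u, 34, 17, m), (14, u, 34, 17, w), (14, w, 25, 18, m), (14, w, 25, 18, w), (25, t, 33, 28, a), (25, t, 33, 28, s), (25, t, 33, 28, t), (25, y, 38, 4, a), (25, y, 38, 4, s), (25, y, 38, 4, t), (9, u, 32, 7, k), (9, u, 32, 7, u), (9, u, 32, 7, x)}
π_{B, C} gives {(14, s), (14, u), (14, w), (25, t), (25, y), (9, u)} (9 duplicate(s) eliminated).

{(14, s), (14, u), (14, w), (25, t), (25, y), (9, u)}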